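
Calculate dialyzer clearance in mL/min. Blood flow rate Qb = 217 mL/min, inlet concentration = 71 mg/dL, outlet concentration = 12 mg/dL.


K = Qb * (Cb_in - Cb_out) / Cb_in
K = 217 * (71 - 12) / 71
K = 180.3 mL/min


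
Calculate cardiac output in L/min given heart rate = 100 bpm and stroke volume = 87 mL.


CO = HR * SV
CO = 100 * 87 / 1000
CO = 8.7 L/min


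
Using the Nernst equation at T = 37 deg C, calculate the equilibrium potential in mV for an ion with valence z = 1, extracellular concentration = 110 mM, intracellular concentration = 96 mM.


E = (RT/(zF)) * ln(C_out/C_in)
T = 37 + 273.15 = 310.15 K
E = (8.314 * 310.15 / (1 * 96485)) * ln(110/96)
E = 3.638 mV


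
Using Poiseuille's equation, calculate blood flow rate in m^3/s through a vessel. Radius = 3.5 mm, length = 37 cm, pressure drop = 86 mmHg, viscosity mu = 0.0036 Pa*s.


Q = pi*r^4*dP / (8*mu*L)
r = 0.0035 m, L = 0.37 m
dP = 86 mmHg = 11465.692 Pa
Q = 5.0726e-04 m^3/s


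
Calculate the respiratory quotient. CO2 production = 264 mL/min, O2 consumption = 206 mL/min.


RQ = VCO2 / VO2
RQ = 264 / 206
RQ = 1.282


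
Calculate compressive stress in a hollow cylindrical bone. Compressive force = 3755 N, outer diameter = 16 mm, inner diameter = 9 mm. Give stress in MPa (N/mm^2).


A = pi*(r_o^2 - r_i^2)
r_o = 8 mm, r_i = 4.5 mm
A = 137.445 mm^2
sigma = F/A = 3755 / 137.445
sigma = 27.32 MPa


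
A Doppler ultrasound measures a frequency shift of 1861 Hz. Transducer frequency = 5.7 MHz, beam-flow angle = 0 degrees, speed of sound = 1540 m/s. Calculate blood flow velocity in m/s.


v = fd * c / (2 * f0 * cos(theta))
v = 1861 * 1540 / (2 * 5.7000e+06 * cos(0))
v = 0.2514 m/s


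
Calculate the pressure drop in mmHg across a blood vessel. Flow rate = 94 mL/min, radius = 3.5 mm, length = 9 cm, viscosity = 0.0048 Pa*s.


dP = 8*mu*L*Q / (pi*r^4)
Q = 94 mL/min = 1.56667e-06 m^3/s
dP = 11.485 Pa = 11.485 / 133.322 mmHg = 0.08614 mmHg


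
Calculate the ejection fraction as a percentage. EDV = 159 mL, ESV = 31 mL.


SV = EDV - ESV = 159 - 31 = 128 mL
EF = SV/EDV * 100 = 128/159 * 100
EF = 80.5%


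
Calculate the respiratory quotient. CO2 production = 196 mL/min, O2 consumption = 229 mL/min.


RQ = VCO2 / VO2
RQ = 196 / 229
RQ = 0.8559


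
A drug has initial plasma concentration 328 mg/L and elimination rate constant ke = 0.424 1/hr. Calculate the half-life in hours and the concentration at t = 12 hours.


t_half = ln(2) / ke = 0.693147 / 0.424 = 1.635 hr
C(t) = C0 * exp(-ke*t) = 328 * exp(-0.424*12)
C(12) = 2.024 mg/L


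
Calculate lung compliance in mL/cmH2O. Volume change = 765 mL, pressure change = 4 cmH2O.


C = dV / dP
C = 765 / 4
C = 191.2 mL/cmH2O


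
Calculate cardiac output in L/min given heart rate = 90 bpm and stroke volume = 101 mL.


CO = HR * SV
CO = 90 * 101 / 1000
CO = 9.09 L/min


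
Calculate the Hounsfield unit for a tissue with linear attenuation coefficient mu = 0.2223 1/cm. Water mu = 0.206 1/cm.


HU = ((mu_tissue - mu_water) / mu_water) * 1000
HU = ((0.2223 - 0.206) / 0.206) * 1000
HU = 79.13


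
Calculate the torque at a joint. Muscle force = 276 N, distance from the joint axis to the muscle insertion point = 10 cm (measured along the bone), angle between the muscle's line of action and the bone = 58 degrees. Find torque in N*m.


Torque = F * d * sin(theta)   (moment arm = d*sin(theta))
d = 10 cm = 0.1 m
Torque = 276 * 0.1 * sin(58)
Torque = 23.41 N*m


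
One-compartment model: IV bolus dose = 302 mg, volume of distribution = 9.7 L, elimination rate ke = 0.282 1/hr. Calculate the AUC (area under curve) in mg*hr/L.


C0 = Dose/Vd = 302/9.7 = 31.134 mg/L
AUC = C0/ke = 31.134/0.282
AUC = 110.4 mg*hr/L


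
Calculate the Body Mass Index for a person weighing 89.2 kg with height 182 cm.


BMI = weight / height^2
height = 182 cm = 1.82 m
BMI = 89.2 / 1.82^2
BMI = 26.93 kg/m^2


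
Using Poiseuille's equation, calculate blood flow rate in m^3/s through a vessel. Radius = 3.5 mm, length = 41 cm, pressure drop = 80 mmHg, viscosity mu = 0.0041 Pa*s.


Q = pi*r^4*dP / (8*mu*L)
r = 0.0035 m, L = 0.41 m
dP = 80 mmHg = 10665.76 Pa
Q = 3.7390e-04 m^3/s


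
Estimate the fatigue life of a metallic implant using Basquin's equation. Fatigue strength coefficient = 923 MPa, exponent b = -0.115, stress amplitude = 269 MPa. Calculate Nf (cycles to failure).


sigma_a = sigma_f' * (2Nf)^b
2Nf = (sigma_a/sigma_f')^(1/b)
2Nf = (269/923)^(1/-0.115)
2Nf = 45298.302
Nf = 2.265e+04


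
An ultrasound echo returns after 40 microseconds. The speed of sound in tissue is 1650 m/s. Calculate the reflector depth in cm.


depth = c * t / 2
t = 40 us = 4.0000e-05 s
depth = 1650 * 4.0000e-05 / 2
depth = 0.033 m = 3.3 cm


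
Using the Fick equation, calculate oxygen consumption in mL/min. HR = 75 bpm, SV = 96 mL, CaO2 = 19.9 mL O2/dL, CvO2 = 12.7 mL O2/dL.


CO = HR*SV = 75*96/1000 = 7.2 L/min
a-v O2 diff = 19.9 - 12.7 = 7.2 mL/dL
VO2 = CO * (CaO2-CvO2) * 10 dL/L
VO2 = 7.2 * 7.2 * 10
VO2 = 518.4 mL/min


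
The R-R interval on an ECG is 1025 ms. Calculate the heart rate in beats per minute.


HR = 60 / RR_interval(s)
RR = 1025 ms = 1.025 s
HR = 60 / 1.025 = 58.54 bpm


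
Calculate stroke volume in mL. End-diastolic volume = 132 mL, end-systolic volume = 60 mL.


SV = EDV - ESV
SV = 132 - 60
SV = 72 mL


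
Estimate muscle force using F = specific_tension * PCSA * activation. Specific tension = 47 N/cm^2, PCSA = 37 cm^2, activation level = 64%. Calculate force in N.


F = sigma * PCSA * activation
F = 47 * 37 * 0.64
F = 1113 N


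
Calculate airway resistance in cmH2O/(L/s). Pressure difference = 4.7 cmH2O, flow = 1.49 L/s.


R = dP / flow
R = 4.7 / 1.49
R = 3.154 cmH2O/(L/s)


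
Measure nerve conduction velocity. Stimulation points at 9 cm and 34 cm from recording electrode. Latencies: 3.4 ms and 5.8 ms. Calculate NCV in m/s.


Distance = (34 - 9) / 100 = 0.25 m
dt = (5.8 - 3.4) / 1000 = 0.0024 s
NCV = dist / dt = 104.2 m/s


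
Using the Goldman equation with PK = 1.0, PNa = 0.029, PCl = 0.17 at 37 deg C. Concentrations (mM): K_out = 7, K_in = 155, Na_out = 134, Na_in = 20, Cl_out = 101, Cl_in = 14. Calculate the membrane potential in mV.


Vm = (RT/F)*ln((PK*Ko + PNa*Nao + PCl*Cli)/(PK*Ki + PNa*Nai + PCl*Clo))
Numer = 13.266, Denom = 172.75
Vm = -68.59 mV


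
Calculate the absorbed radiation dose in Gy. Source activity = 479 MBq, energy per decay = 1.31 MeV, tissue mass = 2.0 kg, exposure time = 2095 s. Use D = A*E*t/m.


A = 479 MBq = 4.7900e+08 Bq
E = 1.31 MeV = 2.09862e-13 J
D = A*E*t/m = 4.7900e+08*2.09862e-13*2095/2.0
D = 0.1053 Gy


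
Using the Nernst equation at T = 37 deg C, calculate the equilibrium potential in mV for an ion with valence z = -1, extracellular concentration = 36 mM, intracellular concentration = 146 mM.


E = (RT/(zF)) * ln(C_out/C_in)
T = 37 + 273.15 = 310.15 K
E = (8.314 * 310.15 / (-1 * 96485)) * ln(36/146)
E = 37.42 mV


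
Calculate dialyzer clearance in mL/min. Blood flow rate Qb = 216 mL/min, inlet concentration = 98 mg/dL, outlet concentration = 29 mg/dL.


K = Qb * (Cb_in - Cb_out) / Cb_in
K = 216 * (98 - 29) / 98
K = 152.1 mL/min


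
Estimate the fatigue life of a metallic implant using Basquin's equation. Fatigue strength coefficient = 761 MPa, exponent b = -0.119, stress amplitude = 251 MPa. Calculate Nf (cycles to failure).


sigma_a = sigma_f' * (2Nf)^b
2Nf = (sigma_a/sigma_f')^(1/b)
2Nf = (251/761)^(1/-0.119)
2Nf = 11168.402
Nf = 5584


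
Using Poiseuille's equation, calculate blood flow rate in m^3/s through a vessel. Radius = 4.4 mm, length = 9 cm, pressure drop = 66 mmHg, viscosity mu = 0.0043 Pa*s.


Q = pi*r^4*dP / (8*mu*L)
r = 0.0044 m, L = 0.09 m
dP = 66 mmHg = 8799.252 Pa
Q = 0.003347 m^3/s


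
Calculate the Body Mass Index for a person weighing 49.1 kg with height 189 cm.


BMI = weight / height^2
height = 189 cm = 1.89 m
BMI = 49.1 / 1.89^2
BMI = 13.75 kg/m^2


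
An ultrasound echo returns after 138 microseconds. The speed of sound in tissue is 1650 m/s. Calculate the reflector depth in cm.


depth = c * t / 2
t = 138 us = 1.3800e-04 s
depth = 1650 * 1.3800e-04 / 2
depth = 0.11385 m = 11.385 cm


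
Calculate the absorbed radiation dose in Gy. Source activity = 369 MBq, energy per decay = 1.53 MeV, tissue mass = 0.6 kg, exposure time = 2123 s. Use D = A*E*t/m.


A = 369 MBq = 3.6900e+08 Bq
E = 1.53 MeV = 2.45106e-13 J
D = A*E*t/m = 3.6900e+08*2.45106e-13*2123/0.6
D = 0.32 Gy


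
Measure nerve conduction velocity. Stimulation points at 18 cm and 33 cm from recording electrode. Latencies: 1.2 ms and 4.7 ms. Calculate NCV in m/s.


Distance = (33 - 18) / 100 = 0.15 m
dt = (4.7 - 1.2) / 1000 = 0.0035 s
NCV = dist / dt = 42.86 m/s


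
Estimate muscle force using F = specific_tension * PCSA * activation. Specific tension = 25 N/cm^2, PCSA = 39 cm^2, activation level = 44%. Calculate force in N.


F = sigma * PCSA * activation
F = 25 * 39 * 0.44
F = 429 N


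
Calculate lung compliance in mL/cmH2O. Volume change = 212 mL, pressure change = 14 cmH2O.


C = dV / dP
C = 212 / 14
C = 15.14 mL/cmH2O


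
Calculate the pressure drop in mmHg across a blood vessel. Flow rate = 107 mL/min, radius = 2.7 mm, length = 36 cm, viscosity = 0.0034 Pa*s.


dP = 8*mu*L*Q / (pi*r^4)
Q = 107 mL/min = 1.78333e-06 m^3/s
dP = 104.592 Pa = 104.592 / 133.322 mmHg = 0.7845 mmHg


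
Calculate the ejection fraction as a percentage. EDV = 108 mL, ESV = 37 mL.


SV = EDV - ESV = 108 - 37 = 71 mL
EF = SV/EDV * 100 = 71/108 * 100
EF = 65.74%


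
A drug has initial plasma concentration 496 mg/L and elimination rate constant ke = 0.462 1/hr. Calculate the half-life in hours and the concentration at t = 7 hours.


t_half = ln(2) / ke = 0.693147 / 0.462 = 1.5 hr
C(t) = C0 * exp(-ke*t) = 496 * exp(-0.462*7)
C(7) = 19.54 mg/L


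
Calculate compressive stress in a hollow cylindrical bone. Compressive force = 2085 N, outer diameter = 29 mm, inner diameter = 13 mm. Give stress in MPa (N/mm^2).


A = pi*(r_o^2 - r_i^2)
r_o = 14.5 mm, r_i = 6.5 mm
A = 527.788 mm^2
sigma = F/A = 2085 / 527.788
sigma = 3.95 MPa


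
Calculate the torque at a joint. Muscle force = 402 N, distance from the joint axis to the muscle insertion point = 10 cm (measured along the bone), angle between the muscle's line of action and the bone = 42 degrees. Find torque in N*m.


Torque = F * d * sin(theta)   (moment arm = d*sin(theta))
d = 10 cm = 0.1 m
Torque = 402 * 0.1 * sin(42)
Torque = 26.9 N*m


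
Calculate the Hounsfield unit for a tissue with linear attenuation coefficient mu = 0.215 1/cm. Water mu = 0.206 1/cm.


HU = ((mu_tissue - mu_water) / mu_water) * 1000
HU = ((0.215 - 0.206) / 0.206) * 1000
HU = 43.69


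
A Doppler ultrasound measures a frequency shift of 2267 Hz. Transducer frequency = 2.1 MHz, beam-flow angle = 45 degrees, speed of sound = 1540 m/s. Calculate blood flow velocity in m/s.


v = fd * c / (2 * f0 * cos(theta))
v = 2267 * 1540 / (2 * 2.1000e+06 * cos(45))
v = 1.176 m/s


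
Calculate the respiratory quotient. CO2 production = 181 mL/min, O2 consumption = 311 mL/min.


RQ = VCO2 / VO2
RQ = 181 / 311
RQ = 0.582


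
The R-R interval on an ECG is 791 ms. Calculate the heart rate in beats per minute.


HR = 60 / RR_interval(s)
RR = 791 ms = 0.791 s
HR = 60 / 0.791 = 75.85 bpm


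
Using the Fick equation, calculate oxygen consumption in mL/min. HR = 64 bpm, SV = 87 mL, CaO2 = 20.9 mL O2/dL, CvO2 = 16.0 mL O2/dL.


CO = HR*SV = 64*87/1000 = 5.568 L/min
a-v O2 diff = 20.9 - 16.0 = 4.9 mL/dL
VO2 = CO * (CaO2-CvO2) * 10 dL/L
VO2 = 5.568 * 4.9 * 10
VO2 = 272.8 mL/min


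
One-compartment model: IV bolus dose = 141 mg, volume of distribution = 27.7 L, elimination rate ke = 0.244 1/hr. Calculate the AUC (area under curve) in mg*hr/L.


C0 = Dose/Vd = 141/27.7 = 5.09025 mg/L
AUC = C0/ke = 5.09025/0.244
AUC = 20.86 mg*hr/L


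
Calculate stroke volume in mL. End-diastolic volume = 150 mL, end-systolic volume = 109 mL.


SV = EDV - ESV
SV = 150 - 109
SV = 41 mL


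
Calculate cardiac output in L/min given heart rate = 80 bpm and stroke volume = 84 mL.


CO = HR * SV
CO = 80 * 84 / 1000
CO = 6.72 L/min


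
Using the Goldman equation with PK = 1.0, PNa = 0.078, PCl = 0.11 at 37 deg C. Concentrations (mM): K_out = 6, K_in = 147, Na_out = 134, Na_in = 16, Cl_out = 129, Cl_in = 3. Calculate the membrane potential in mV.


Vm = (RT/F)*ln((PK*Ko + PNa*Nao + PCl*Cli)/(PK*Ki + PNa*Nai + PCl*Clo))
Numer = 16.782, Denom = 162.438
Vm = -60.67 mV


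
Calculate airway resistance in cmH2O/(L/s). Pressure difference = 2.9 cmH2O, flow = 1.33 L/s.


R = dP / flow
R = 2.9 / 1.33
R = 2.18 cmH2O/(L/s)


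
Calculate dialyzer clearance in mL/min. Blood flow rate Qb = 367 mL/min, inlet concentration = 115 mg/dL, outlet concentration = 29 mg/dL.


K = Qb * (Cb_in - Cb_out) / Cb_in
K = 367 * (115 - 29) / 115
K = 274.5 mL/min


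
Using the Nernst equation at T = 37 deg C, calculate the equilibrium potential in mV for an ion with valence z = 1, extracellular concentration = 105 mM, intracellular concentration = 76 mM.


E = (RT/(zF)) * ln(C_out/C_in)
T = 37 + 273.15 = 310.15 K
E = (8.314 * 310.15 / (1 * 96485)) * ln(105/76)
E = 8.638 mV


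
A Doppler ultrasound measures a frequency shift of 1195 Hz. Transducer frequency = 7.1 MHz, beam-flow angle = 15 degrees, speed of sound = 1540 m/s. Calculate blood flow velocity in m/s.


v = fd * c / (2 * f0 * cos(theta))
v = 1195 * 1540 / (2 * 7.1000e+06 * cos(15))
v = 0.1342 m/s


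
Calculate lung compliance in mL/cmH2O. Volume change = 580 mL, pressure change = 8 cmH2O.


C = dV / dP
C = 580 / 8
C = 72.5 mL/cmH2O


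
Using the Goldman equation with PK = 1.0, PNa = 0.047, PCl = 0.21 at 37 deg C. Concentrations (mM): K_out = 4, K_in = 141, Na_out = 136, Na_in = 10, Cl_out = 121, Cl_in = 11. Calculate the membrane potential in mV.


Vm = (RT/F)*ln((PK*Ko + PNa*Nao + PCl*Cli)/(PK*Ki + PNa*Nai + PCl*Clo))
Numer = 12.702, Denom = 166.88
Vm = -68.83 mV


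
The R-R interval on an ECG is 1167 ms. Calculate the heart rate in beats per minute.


HR = 60 / RR_interval(s)
RR = 1167 ms = 1.167 s
HR = 60 / 1.167 = 51.41 bpm


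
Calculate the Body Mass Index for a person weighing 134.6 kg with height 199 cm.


BMI = weight / height^2
height = 199 cm = 1.99 m
BMI = 134.6 / 1.99^2
BMI = 33.99 kg/m^2


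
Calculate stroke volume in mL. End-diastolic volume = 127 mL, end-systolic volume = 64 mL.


SV = EDV - ESV
SV = 127 - 64
SV = 63 mL


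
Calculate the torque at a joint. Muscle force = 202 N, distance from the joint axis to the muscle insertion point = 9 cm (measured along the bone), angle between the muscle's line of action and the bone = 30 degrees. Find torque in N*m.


Torque = F * d * sin(theta)   (moment arm = d*sin(theta))
d = 9 cm = 0.09 m
Torque = 202 * 0.09 * sin(30)
Torque = 9.09 N*m


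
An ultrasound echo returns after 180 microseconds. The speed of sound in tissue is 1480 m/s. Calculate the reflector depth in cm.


depth = c * t / 2
t = 180 us = 1.8000e-04 s
depth = 1480 * 1.8000e-04 / 2
depth = 0.1332 m = 13.32 cm


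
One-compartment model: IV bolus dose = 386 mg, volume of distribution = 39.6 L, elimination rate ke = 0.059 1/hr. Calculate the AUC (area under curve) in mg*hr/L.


C0 = Dose/Vd = 386/39.6 = 9.74747 mg/L
AUC = C0/ke = 9.74747/0.059
AUC = 165.2 mg*hr/L


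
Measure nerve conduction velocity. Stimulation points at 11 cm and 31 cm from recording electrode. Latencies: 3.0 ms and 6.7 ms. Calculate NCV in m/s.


Distance = (31 - 11) / 100 = 0.2 m
dt = (6.7 - 3.0) / 1000 = 0.0037 s
NCV = dist / dt = 54.05 m/s


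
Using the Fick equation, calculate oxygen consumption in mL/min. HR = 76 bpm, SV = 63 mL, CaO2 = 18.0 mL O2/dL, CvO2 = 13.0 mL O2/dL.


CO = HR*SV = 76*63/1000 = 4.788 L/min
a-v O2 diff = 18.0 - 13.0 = 5 mL/dL
VO2 = CO * (CaO2-CvO2) * 10 dL/L
VO2 = 4.788 * 5 * 10
VO2 = 239.4 mL/min


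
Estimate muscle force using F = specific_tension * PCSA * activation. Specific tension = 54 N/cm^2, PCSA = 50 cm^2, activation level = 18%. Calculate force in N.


F = sigma * PCSA * activation
F = 54 * 50 * 0.18
F = 486 N


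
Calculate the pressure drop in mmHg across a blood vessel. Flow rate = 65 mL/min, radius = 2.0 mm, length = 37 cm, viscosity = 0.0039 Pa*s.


dP = 8*mu*L*Q / (pi*r^4)
Q = 65 mL/min = 1.08333e-06 m^3/s
dP = 248.798 Pa = 248.798 / 133.322 mmHg = 1.866 mmHg


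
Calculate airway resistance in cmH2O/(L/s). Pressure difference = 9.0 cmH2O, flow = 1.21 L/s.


R = dP / flow
R = 9.0 / 1.21
R = 7.438 cmH2O/(L/s)


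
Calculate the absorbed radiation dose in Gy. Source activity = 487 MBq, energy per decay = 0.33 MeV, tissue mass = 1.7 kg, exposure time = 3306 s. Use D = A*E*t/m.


A = 487 MBq = 4.8700e+08 Bq
E = 0.33 MeV = 5.2866e-14 J
D = A*E*t/m = 4.8700e+08*5.2866e-14*3306/1.7
D = 0.05007 Gy


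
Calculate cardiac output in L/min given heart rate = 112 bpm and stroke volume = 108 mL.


CO = HR * SV
CO = 112 * 108 / 1000
CO = 12.1 L/min


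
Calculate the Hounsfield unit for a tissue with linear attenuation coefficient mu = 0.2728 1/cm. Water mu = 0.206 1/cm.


HU = ((mu_tissue - mu_water) / mu_water) * 1000
HU = ((0.2728 - 0.206) / 0.206) * 1000
HU = 324.3


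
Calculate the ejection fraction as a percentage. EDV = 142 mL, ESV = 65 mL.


SV = EDV - ESV = 142 - 65 = 77 mL
EF = SV/EDV * 100 = 77/142 * 100
EF = 54.23%


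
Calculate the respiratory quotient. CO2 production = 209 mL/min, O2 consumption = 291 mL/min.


RQ = VCO2 / VO2
RQ = 209 / 291
RQ = 0.7182


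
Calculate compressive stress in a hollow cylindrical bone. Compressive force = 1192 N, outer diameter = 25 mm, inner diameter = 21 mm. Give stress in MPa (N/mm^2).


A = pi*(r_o^2 - r_i^2)
r_o = 12.5 mm, r_i = 10.5 mm
A = 144.513 mm^2
sigma = F/A = 1192 / 144.513
sigma = 8.248 MPa


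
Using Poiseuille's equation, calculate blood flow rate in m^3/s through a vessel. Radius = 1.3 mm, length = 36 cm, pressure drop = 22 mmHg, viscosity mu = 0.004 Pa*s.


Q = pi*r^4*dP / (8*mu*L)
r = 0.0013 m, L = 0.36 m
dP = 22 mmHg = 2933.084 Pa
Q = 2.2845e-06 m^3/s


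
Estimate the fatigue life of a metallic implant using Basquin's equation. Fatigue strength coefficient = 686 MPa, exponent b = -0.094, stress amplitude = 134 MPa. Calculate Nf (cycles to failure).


sigma_a = sigma_f' * (2Nf)^b
2Nf = (sigma_a/sigma_f')^(1/b)
2Nf = (134/686)^(1/-0.094)
2Nf = 35066010
Nf = 1.7533e+07


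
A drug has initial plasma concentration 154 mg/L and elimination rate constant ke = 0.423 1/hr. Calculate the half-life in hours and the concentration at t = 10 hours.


t_half = ln(2) / ke = 0.693147 / 0.423 = 1.639 hr
C(t) = C0 * exp(-ke*t) = 154 * exp(-0.423*10)
C(10) = 2.241 mg/L


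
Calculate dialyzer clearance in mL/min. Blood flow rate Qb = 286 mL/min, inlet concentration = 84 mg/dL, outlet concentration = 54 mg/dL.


K = Qb * (Cb_in - Cb_out) / Cb_in
K = 286 * (84 - 54) / 84
K = 102.1 mL/min


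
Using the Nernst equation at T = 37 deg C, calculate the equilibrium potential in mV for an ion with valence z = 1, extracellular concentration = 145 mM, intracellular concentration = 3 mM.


E = (RT/(zF)) * ln(C_out/C_in)
T = 37 + 273.15 = 310.15 K
E = (8.314 * 310.15 / (1 * 96485)) * ln(145/3)
E = 103.6 mV


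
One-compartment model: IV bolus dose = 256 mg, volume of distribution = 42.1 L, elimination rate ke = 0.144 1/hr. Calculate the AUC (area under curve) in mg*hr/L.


C0 = Dose/Vd = 256/42.1 = 6.08076 mg/L
AUC = C0/ke = 6.08076/0.144
AUC = 42.23 mg*hr/L


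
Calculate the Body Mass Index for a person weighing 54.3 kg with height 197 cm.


BMI = weight / height^2
height = 197 cm = 1.97 m
BMI = 54.3 / 1.97^2
BMI = 13.99 kg/m^2


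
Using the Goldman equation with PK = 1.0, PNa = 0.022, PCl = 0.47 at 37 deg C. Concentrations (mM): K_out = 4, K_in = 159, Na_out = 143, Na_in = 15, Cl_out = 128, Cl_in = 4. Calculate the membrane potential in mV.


Vm = (RT/F)*ln((PK*Ko + PNa*Nao + PCl*Cli)/(PK*Ki + PNa*Nai + PCl*Clo))
Numer = 9.026, Denom = 219.49
Vm = -85.29 mV


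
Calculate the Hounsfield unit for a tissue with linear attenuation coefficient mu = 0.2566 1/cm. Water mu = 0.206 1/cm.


HU = ((mu_tissue - mu_water) / mu_water) * 1000
HU = ((0.2566 - 0.206) / 0.206) * 1000
HU = 245.6


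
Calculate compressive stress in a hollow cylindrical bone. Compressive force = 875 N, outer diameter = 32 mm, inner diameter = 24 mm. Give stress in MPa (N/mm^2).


A = pi*(r_o^2 - r_i^2)
r_o = 16 mm, r_i = 12 mm
A = 351.858 mm^2
sigma = F/A = 875 / 351.858
sigma = 2.487 MPa


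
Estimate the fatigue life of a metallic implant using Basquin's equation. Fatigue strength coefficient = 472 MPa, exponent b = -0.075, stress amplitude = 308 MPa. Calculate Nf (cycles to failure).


sigma_a = sigma_f' * (2Nf)^b
2Nf = (sigma_a/sigma_f')^(1/b)
2Nf = (308/472)^(1/-0.075)
2Nf = 296.4038
Nf = 148.2


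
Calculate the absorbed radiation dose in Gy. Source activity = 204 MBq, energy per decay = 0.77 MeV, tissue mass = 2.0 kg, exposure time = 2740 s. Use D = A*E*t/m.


A = 204 MBq = 2.0400e+08 Bq
E = 0.77 MeV = 1.23354e-13 J
D = A*E*t/m = 2.0400e+08*1.23354e-13*2740/2.0
D = 0.03447 Gy


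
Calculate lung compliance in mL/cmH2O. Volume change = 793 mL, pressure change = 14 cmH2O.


C = dV / dP
C = 793 / 14
C = 56.64 mL/cmH2O


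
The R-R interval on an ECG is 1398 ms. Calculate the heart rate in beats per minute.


HR = 60 / RR_interval(s)
RR = 1398 ms = 1.398 s
HR = 60 / 1.398 = 42.92 bpm


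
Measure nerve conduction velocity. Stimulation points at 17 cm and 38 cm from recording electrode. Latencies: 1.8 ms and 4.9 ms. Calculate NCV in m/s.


Distance = (38 - 17) / 100 = 0.21 m
dt = (4.9 - 1.8) / 1000 = 0.0031 s
NCV = dist / dt = 67.74 m/s


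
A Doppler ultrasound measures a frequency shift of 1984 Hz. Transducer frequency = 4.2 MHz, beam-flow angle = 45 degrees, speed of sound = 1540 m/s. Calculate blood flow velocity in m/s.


v = fd * c / (2 * f0 * cos(theta))
v = 1984 * 1540 / (2 * 4.2000e+06 * cos(45))
v = 0.5144 m/s


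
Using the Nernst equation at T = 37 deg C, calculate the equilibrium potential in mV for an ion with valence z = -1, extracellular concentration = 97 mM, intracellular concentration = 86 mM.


E = (RT/(zF)) * ln(C_out/C_in)
T = 37 + 273.15 = 310.15 K
E = (8.314 * 310.15 / (-1 * 96485)) * ln(97/86)
E = -3.217 mV


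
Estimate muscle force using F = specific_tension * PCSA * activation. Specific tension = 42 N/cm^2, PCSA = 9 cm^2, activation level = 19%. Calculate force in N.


F = sigma * PCSA * activation
F = 42 * 9 * 0.19
F = 71.82 N


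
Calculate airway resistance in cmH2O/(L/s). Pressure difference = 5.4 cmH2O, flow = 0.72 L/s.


R = dP / flow
R = 5.4 / 0.72
R = 7.5 cmH2O/(L/s)


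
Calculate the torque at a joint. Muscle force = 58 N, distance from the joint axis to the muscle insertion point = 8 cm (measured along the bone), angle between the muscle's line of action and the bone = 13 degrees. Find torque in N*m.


Torque = F * d * sin(theta)   (moment arm = d*sin(theta))
d = 8 cm = 0.08 m
Torque = 58 * 0.08 * sin(13)
Torque = 1.044 N*m


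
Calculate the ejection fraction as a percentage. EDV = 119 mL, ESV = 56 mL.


SV = EDV - ESV = 119 - 56 = 63 mL
EF = SV/EDV * 100 = 63/119 * 100
EF = 52.94%


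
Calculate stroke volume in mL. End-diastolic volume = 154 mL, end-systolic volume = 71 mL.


SV = EDV - ESV
SV = 154 - 71
SV = 83 mL


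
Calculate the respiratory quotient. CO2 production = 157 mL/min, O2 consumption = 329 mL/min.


RQ = VCO2 / VO2
RQ = 157 / 329
RQ = 0.4772


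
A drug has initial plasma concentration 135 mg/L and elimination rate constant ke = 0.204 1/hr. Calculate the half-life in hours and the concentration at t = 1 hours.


t_half = ln(2) / ke = 0.693147 / 0.204 = 3.398 hr
C(t) = C0 * exp(-ke*t) = 135 * exp(-0.204*1)
C(1) = 110.1 mg/L


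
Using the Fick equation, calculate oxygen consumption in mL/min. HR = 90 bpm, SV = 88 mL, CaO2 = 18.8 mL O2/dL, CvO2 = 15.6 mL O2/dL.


CO = HR*SV = 90*88/1000 = 7.92 L/min
a-v O2 diff = 18.8 - 15.6 = 3.2 mL/dL
VO2 = CO * (CaO2-CvO2) * 10 dL/L
VO2 = 7.92 * 3.2 * 10
VO2 = 253.4 mL/min


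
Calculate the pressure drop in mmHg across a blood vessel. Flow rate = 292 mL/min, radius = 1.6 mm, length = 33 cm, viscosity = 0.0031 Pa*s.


dP = 8*mu*L*Q / (pi*r^4)
Q = 292 mL/min = 4.86667e-06 m^3/s
dP = 1934.5 Pa = 1934.5 / 133.322 mmHg = 14.51 mmHg


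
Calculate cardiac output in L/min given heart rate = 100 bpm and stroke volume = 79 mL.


CO = HR * SV
CO = 100 * 79 / 1000
CO = 7.9 L/min


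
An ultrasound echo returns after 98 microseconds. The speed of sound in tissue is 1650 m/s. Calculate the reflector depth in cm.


depth = c * t / 2
t = 98 us = 9.8000e-05 s
depth = 1650 * 9.8000e-05 / 2
depth = 0.08085 m = 8.085 cm


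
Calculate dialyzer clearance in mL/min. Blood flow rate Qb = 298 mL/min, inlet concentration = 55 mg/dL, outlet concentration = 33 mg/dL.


K = Qb * (Cb_in - Cb_out) / Cb_in
K = 298 * (55 - 33) / 55
K = 119.2 mL/min


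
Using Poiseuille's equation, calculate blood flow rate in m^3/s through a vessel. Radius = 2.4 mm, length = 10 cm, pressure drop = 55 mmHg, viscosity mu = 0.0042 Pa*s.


Q = pi*r^4*dP / (8*mu*L)
r = 0.0024 m, L = 0.1 m
dP = 55 mmHg = 7332.71 Pa
Q = 2.2747e-04 m^3/s


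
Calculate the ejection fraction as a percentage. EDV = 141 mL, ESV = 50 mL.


SV = EDV - ESV = 141 - 50 = 91 mL
EF = SV/EDV * 100 = 91/141 * 100
EF = 64.54%


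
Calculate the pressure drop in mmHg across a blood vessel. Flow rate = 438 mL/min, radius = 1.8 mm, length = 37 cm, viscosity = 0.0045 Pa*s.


dP = 8*mu*L*Q / (pi*r^4)
Q = 438 mL/min = 7.3e-06 m^3/s
dP = 2948.41 Pa = 2948.41 / 133.322 mmHg = 22.11 mmHg


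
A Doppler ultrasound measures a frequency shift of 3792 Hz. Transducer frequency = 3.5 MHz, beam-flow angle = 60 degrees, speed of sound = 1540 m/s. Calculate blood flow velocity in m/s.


v = fd * c / (2 * f0 * cos(theta))
v = 3792 * 1540 / (2 * 3.5000e+06 * cos(60))
v = 1.668 m/s


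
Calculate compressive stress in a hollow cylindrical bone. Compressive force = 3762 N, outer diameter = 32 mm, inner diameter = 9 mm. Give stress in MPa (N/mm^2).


A = pi*(r_o^2 - r_i^2)
r_o = 16 mm, r_i = 4.5 mm
A = 740.63 mm^2
sigma = F/A = 3762 / 740.63
sigma = 5.079 MPa


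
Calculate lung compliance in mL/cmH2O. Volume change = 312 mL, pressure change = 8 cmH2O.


C = dV / dP
C = 312 / 8
C = 39 mL/cmH2O


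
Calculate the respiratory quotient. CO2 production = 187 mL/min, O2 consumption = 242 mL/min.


RQ = VCO2 / VO2
RQ = 187 / 242
RQ = 0.7727


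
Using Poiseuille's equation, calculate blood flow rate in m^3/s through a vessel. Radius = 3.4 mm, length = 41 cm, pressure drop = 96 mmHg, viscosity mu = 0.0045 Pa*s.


Q = pi*r^4*dP / (8*mu*L)
r = 0.0034 m, L = 0.41 m
dP = 96 mmHg = 12798.912 Pa
Q = 3.6404e-04 m^3/s


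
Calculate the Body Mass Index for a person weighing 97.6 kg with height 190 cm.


BMI = weight / height^2
height = 190 cm = 1.9 m
BMI = 97.6 / 1.9^2
BMI = 27.04 kg/m^2


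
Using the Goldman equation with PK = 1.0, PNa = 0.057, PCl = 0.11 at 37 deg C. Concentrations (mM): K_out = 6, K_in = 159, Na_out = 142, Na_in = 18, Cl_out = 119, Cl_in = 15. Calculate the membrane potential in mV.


Vm = (RT/F)*ln((PK*Ko + PNa*Nao + PCl*Cli)/(PK*Ki + PNa*Nai + PCl*Clo))
Numer = 15.744, Denom = 173.116
Vm = -64.07 mV


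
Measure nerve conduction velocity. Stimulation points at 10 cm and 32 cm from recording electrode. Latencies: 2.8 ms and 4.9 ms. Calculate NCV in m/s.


Distance = (32 - 10) / 100 = 0.22 m
dt = (4.9 - 2.8) / 1000 = 0.0021 s
NCV = dist / dt = 104.8 m/s


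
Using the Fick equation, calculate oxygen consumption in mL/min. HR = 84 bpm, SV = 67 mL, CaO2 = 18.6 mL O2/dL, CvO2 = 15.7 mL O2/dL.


CO = HR*SV = 84*67/1000 = 5.628 L/min
a-v O2 diff = 18.6 - 15.7 = 2.9 mL/dL
VO2 = CO * (CaO2-CvO2) * 10 dL/L
VO2 = 5.628 * 2.9 * 10
VO2 = 163.2 mL/min


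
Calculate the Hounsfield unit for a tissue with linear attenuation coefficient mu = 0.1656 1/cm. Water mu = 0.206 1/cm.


HU = ((mu_tissue - mu_water) / mu_water) * 1000
HU = ((0.1656 - 0.206) / 0.206) * 1000
HU = -196.1


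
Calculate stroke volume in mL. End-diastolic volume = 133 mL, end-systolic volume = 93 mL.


SV = EDV - ESV
SV = 133 - 93
SV = 40 mL


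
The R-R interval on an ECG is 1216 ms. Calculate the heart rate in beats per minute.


HR = 60 / RR_interval(s)
RR = 1216 ms = 1.216 s
HR = 60 / 1.216 = 49.34 bpm


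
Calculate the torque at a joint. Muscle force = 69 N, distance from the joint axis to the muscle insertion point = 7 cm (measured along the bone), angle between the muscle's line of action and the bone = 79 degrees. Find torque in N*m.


Torque = F * d * sin(theta)   (moment arm = d*sin(theta))
d = 7 cm = 0.07 m
Torque = 69 * 0.07 * sin(79)
Torque = 4.741 N*m


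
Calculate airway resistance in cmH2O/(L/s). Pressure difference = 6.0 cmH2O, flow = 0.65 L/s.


R = dP / flow
R = 6.0 / 0.65
R = 9.231 cmH2O/(L/s)


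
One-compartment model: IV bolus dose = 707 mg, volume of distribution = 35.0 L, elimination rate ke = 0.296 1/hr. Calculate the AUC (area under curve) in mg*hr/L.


C0 = Dose/Vd = 707/35.0 = 20.2 mg/L
AUC = C0/ke = 20.2/0.296
AUC = 68.24 mg*hr/L


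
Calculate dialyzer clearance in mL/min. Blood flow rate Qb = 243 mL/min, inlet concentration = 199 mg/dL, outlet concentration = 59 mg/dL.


K = Qb * (Cb_in - Cb_out) / Cb_in
K = 243 * (199 - 59) / 199
K = 171 mL/min


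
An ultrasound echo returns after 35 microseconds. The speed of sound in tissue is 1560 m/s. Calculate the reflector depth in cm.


depth = c * t / 2
t = 35 us = 3.5000e-05 s
depth = 1560 * 3.5000e-05 / 2
depth = 0.0273 m = 2.73 cm


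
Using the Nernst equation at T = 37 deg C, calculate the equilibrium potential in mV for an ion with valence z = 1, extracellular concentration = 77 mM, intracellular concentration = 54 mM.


E = (RT/(zF)) * ln(C_out/C_in)
T = 37 + 273.15 = 310.15 K
E = (8.314 * 310.15 / (1 * 96485)) * ln(77/54)
E = 9.483 mV


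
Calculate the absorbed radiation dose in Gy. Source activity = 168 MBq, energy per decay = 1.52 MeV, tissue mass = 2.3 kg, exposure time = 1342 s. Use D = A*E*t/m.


A = 168 MBq = 1.6800e+08 Bq
E = 1.52 MeV = 2.43504e-13 J
D = A*E*t/m = 1.6800e+08*2.43504e-13*1342/2.3
D = 0.02387 Gy


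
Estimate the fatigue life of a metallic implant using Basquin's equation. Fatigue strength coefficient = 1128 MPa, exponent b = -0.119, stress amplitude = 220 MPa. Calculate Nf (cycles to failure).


sigma_a = sigma_f' * (2Nf)^b
2Nf = (sigma_a/sigma_f')^(1/b)
2Nf = (220/1128)^(1/-0.119)
2Nf = 923489.77
Nf = 4.617e+05


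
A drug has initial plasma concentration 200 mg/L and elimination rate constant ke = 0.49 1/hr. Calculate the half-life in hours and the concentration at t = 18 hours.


t_half = ln(2) / ke = 0.693147 / 0.49 = 1.415 hr
C(t) = C0 * exp(-ke*t) = 200 * exp(-0.49*18)
C(18) = 0.02955 mg/L


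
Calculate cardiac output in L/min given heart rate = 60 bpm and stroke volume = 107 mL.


CO = HR * SV
CO = 60 * 107 / 1000
CO = 6.42 L/min


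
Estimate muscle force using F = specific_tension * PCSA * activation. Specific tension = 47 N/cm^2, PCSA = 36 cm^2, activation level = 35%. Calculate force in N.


F = sigma * PCSA * activation
F = 47 * 36 * 0.35
F = 592.2 N


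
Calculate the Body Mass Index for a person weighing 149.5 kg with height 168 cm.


BMI = weight / height^2
height = 168 cm = 1.68 m
BMI = 149.5 / 1.68^2
BMI = 52.97 kg/m^2


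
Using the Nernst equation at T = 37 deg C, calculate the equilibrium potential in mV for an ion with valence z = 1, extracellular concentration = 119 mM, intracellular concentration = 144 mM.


E = (RT/(zF)) * ln(C_out/C_in)
T = 37 + 273.15 = 310.15 K
E = (8.314 * 310.15 / (1 * 96485)) * ln(119/144)
E = -5.096 mV


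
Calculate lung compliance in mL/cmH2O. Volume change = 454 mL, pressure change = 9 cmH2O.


C = dV / dP
C = 454 / 9
C = 50.44 mL/cmH2O


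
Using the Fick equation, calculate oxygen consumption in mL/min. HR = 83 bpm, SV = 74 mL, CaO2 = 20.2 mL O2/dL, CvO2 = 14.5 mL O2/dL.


CO = HR*SV = 83*74/1000 = 6.142 L/min
a-v O2 diff = 20.2 - 14.5 = 5.7 mL/dL
VO2 = CO * (CaO2-CvO2) * 10 dL/L
VO2 = 6.142 * 5.7 * 10
VO2 = 350.1 mL/min


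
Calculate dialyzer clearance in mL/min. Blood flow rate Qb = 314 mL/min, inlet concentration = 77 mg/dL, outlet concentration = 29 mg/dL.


K = Qb * (Cb_in - Cb_out) / Cb_in
K = 314 * (77 - 29) / 77
K = 195.7 mL/min


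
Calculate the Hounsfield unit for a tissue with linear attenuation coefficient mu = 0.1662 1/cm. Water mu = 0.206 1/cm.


HU = ((mu_tissue - mu_water) / mu_water) * 1000
HU = ((0.1662 - 0.206) / 0.206) * 1000
HU = -193.2


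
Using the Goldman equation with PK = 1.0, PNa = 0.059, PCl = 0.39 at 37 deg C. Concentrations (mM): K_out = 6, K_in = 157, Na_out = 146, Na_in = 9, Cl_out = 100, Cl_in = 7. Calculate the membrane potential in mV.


Vm = (RT/F)*ln((PK*Ko + PNa*Nao + PCl*Cli)/(PK*Ki + PNa*Nai + PCl*Clo))
Numer = 17.344, Denom = 196.531
Vm = -64.88 mV


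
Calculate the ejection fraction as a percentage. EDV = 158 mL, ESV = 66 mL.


SV = EDV - ESV = 158 - 66 = 92 mL
EF = SV/EDV * 100 = 92/158 * 100
EF = 58.23%


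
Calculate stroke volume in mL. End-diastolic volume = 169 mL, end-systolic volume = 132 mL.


SV = EDV - ESV
SV = 169 - 132
SV = 37 mL


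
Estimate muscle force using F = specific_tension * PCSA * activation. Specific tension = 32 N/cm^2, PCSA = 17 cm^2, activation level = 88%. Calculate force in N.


F = sigma * PCSA * activation
F = 32 * 17 * 0.88
F = 478.7 N


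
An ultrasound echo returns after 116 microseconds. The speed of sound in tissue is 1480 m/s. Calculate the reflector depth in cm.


depth = c * t / 2
t = 116 us = 1.1600e-04 s
depth = 1480 * 1.1600e-04 / 2
depth = 0.08584 m = 8.584 cm


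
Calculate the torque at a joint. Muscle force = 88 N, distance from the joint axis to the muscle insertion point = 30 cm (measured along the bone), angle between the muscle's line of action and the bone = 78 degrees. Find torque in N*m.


Torque = F * d * sin(theta)   (moment arm = d*sin(theta))
d = 30 cm = 0.3 m
Torque = 88 * 0.3 * sin(78)
Torque = 25.82 N*m


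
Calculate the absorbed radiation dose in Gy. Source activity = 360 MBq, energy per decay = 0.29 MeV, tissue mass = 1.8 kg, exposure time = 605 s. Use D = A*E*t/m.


A = 360 MBq = 3.6000e+08 Bq
E = 0.29 MeV = 4.6458e-14 J
D = A*E*t/m = 3.6000e+08*4.6458e-14*605/1.8
D = 0.005621 Gy


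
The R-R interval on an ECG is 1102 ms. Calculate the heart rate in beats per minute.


HR = 60 / RR_interval(s)
RR = 1102 ms = 1.102 s
HR = 60 / 1.102 = 54.45 bpm


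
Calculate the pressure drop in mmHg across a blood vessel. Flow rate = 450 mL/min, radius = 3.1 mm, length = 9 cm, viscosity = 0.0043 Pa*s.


dP = 8*mu*L*Q / (pi*r^4)
Q = 450 mL/min = 7.5e-06 m^3/s
dP = 80.0323 Pa = 80.0323 / 133.322 mmHg = 0.6003 mmHg


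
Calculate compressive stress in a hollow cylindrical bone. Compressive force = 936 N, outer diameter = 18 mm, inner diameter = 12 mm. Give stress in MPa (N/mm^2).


A = pi*(r_o^2 - r_i^2)
r_o = 9 mm, r_i = 6 mm
A = 141.372 mm^2
sigma = F/A = 936 / 141.372
sigma = 6.621 MPa


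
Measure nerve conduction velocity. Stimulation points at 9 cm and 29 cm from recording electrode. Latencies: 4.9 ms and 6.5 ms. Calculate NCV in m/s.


Distance = (29 - 9) / 100 = 0.2 m
dt = (6.5 - 4.9) / 1000 = 0.0016 s
NCV = dist / dt = 125 m/s


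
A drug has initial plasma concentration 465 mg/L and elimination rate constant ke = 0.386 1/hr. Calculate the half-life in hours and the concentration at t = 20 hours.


t_half = ln(2) / ke = 0.693147 / 0.386 = 1.796 hr
C(t) = C0 * exp(-ke*t) = 465 * exp(-0.386*20)
C(20) = 0.2064 mg/L


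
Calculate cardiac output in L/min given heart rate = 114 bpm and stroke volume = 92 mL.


CO = HR * SV
CO = 114 * 92 / 1000
CO = 10.49 L/min


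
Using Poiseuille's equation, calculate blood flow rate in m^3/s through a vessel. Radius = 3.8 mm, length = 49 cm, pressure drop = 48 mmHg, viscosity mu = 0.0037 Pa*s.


Q = pi*r^4*dP / (8*mu*L)
r = 0.0038 m, L = 0.49 m
dP = 48 mmHg = 6399.456 Pa
Q = 2.8903e-04 m^3/s


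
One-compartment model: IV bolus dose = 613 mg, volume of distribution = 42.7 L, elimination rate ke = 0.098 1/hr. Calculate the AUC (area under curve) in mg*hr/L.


C0 = Dose/Vd = 613/42.7 = 14.356 mg/L
AUC = C0/ke = 14.356/0.098
AUC = 146.5 mg*hr/L


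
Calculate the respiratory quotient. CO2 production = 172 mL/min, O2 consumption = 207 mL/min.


RQ = VCO2 / VO2
RQ = 172 / 207
RQ = 0.8309


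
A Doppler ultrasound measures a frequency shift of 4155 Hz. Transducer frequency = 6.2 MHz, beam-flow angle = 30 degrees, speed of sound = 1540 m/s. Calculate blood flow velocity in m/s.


v = fd * c / (2 * f0 * cos(theta))
v = 4155 * 1540 / (2 * 6.2000e+06 * cos(30))
v = 0.5959 m/s


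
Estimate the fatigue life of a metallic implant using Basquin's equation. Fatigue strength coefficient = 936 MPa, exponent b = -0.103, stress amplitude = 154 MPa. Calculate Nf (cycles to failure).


sigma_a = sigma_f' * (2Nf)^b
2Nf = (sigma_a/sigma_f')^(1/b)
2Nf = (154/936)^(1/-0.103)
2Nf = 40669898
Nf = 2.0335e+07


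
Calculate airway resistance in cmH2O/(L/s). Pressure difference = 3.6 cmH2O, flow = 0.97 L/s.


R = dP / flow
R = 3.6 / 0.97
R = 3.711 cmH2O/(L/s)


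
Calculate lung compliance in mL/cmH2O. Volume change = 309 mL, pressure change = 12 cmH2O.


C = dV / dP
C = 309 / 12
C = 25.75 mL/cmH2O


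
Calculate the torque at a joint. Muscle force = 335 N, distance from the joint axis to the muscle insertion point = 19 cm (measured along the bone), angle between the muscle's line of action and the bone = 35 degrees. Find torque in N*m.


Torque = F * d * sin(theta)   (moment arm = d*sin(theta))
d = 19 cm = 0.19 m
Torque = 335 * 0.19 * sin(35)
Torque = 36.51 N*m


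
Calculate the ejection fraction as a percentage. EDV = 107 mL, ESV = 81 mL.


SV = EDV - ESV = 107 - 81 = 26 mL
EF = SV/EDV * 100 = 26/107 * 100
EF = 24.3%


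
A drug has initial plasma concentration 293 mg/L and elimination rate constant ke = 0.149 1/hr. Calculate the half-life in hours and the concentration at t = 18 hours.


t_half = ln(2) / ke = 0.693147 / 0.149 = 4.652 hr
C(t) = C0 * exp(-ke*t) = 293 * exp(-0.149*18)
C(18) = 20.05 mg/L


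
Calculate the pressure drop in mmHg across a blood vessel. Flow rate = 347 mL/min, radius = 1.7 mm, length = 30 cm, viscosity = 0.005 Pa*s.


dP = 8*mu*L*Q / (pi*r^4)
Q = 347 mL/min = 5.78333e-06 m^3/s
dP = 2644.93 Pa = 2644.93 / 133.322 mmHg = 19.84 mmHg


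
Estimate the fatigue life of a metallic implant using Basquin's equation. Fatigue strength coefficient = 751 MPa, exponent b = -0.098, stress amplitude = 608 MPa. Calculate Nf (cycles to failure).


sigma_a = sigma_f' * (2Nf)^b
2Nf = (sigma_a/sigma_f')^(1/b)
2Nf = (608/751)^(1/-0.098)
2Nf = 8.6314803
Nf = 4.316


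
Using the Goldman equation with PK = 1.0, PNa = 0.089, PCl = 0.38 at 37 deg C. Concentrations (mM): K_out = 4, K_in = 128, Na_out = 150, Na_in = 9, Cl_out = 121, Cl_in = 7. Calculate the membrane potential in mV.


Vm = (RT/F)*ln((PK*Ko + PNa*Nao + PCl*Cli)/(PK*Ki + PNa*Nai + PCl*Clo))
Numer = 20.01, Denom = 174.781
Vm = -57.92 mV


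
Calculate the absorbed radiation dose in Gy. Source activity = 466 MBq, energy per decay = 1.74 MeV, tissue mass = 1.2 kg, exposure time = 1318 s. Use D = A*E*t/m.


A = 466 MBq = 4.6600e+08 Bq
E = 1.74 MeV = 2.78748e-13 J
D = A*E*t/m = 4.6600e+08*2.78748e-13*1318/1.2
D = 0.1427 Gy
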